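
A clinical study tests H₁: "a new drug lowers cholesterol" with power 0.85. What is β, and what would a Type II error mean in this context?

β = 1 - power = 1 - 0.85 = 0.15. A Type II error is failing to reject H₀ when H₀ is false (false negative) — here, failing to conclude that a new drug lowers cholesterol when in fact it is true. Consequence: shelving an effective drug — patients miss out on a treatment that would have helped.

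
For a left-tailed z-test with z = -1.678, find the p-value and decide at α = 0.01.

p = P(Z < -1.678) = Φ(-1.678) ≈ 0.0467. Since p ≥ 0.01, fail to reject H₀ (not significant) at α = 0.01.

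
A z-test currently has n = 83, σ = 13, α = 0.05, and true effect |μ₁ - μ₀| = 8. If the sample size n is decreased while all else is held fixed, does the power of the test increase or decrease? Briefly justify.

Power decreases: a smaller n inflates the standard error σ/√n, pulling the sampling distribution under H₁ back toward the critical value.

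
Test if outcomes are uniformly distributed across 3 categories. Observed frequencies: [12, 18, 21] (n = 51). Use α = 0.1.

Expected = 17 each. χ² = Σ(O-E)²/E = 2.471. df = 2, critical value = 4.605. Fail to reject H₀.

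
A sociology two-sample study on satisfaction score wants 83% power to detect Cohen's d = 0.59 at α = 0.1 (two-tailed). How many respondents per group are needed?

z_{α/2} = 1.645, z_β = Φ⁻¹(0.83) = 0.954. For medium effect (d = 0.59): n per group = 2(z_{α/2} + z_β)²/d² = 2(1.645 + 0.954)²/0.59² = 38.8 → 39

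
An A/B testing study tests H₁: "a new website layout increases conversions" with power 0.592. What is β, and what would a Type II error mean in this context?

β = 1 - power = 1 - 0.592 = 0.408. A Type II error is failing to reject H₀ when H₀ is false (false negative) — here, failing to conclude that a new website layout increases conversions when in fact it is true. Consequence: discarding a layout that would have improved conversions — lost revenue.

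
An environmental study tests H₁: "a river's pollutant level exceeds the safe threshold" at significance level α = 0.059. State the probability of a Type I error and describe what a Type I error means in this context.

P(Type I error) = α = 0.059. A Type I error is rejecting H₀ when H₀ is actually true (false positive) — here, concluding that a river's pollutant level exceeds the safe threshold when in fact this is not the case. Consequence: shutting down a compliant factory unnecessarily.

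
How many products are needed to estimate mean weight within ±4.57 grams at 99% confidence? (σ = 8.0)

n = (z*σ/E)² = (2.576×8.0/4.57)² = 20.3 → n = 21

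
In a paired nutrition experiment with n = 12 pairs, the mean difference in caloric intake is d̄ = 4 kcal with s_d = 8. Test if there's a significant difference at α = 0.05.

t = d̄/(s_d/√n) = 4/(8/√12) = 1.732. df = 11, critical t = ±2.201. Fail to reject H₀.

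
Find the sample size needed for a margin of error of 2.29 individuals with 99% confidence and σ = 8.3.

n = (z*σ/E)² = (2.576×8.3/2.29)² = 87.2 → n = 88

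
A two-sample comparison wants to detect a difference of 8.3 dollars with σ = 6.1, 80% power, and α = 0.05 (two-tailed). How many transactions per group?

n per group = 2(z_α/2 + z_β)²σ²/d² = 2×(1.96 + 0.84)²×6.1²/8.3² = 8.5 → n = 9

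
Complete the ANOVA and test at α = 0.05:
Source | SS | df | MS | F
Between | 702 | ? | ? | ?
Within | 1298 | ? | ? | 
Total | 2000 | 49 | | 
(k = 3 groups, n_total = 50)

df_between = 2, df_within = 47. MS_between = 351.0, MS_within = 27.62. F = 12.71, F_crit ≈ 3.195. Reject H₀.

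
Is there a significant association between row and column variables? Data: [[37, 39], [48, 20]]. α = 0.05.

χ² = 7.12. df = 1, critical = 3.841. Reject H₀. Variables are dependent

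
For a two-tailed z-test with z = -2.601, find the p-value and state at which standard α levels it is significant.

p = 2·P(Z > |-2.601|) = 2·(1 - Φ(2.601)) ≈ 0.0093. Significant at α = 0.1; Significant at α = 0.05; Significant at α = 0.01.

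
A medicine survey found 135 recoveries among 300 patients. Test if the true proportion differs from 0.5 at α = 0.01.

p̂ = 0.45, p₀ = 0.5. z = (p̂ - p₀)/√(p₀(1-p₀)/n) = -1.732. Critical: ±2.576. Fail to reject H₀.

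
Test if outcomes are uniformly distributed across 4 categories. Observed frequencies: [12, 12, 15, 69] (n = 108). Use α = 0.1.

Expected = 27 each. χ² = Σ(O-E)²/E = 87.333. df = 3, critical value = 6.251. Reject H₀.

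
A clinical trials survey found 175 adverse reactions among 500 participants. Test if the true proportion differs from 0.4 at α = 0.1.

p̂ = 0.35, p₀ = 0.4. z = (p̂ - p₀)/√(p₀(1-p₀)/n) = -2.282. Critical: ±1.645. Reject H₀.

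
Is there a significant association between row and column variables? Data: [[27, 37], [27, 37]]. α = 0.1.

χ² = 0.0. df = 1, critical = 2.706. Fail to reject H₀. No evidence of dependence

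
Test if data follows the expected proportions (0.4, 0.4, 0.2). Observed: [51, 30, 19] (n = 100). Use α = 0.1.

Expected: [40.0, 40.0, 20.0]. χ² = 5.575. df = 2, critical = 4.605. Reject H₀.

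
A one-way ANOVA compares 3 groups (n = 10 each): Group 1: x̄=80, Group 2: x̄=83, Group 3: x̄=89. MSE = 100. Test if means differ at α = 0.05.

Grand mean = 84.0. SS_between = 420.0, MS_between = 210.0. F = 2.1, F_crit ≈ 3.354. Fail to reject H₀.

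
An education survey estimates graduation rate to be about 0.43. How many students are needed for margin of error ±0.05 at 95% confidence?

n = z²p(1-p)/E² = 1.96²×0.43×0.57/0.05² = 376.6 → n = 377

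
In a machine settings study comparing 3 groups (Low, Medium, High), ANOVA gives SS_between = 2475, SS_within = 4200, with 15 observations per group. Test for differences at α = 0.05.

df_between = 2, df_within = 42. F = MS_between/MS_within = 1237.5/100.0 = 12.375. F_crit ≈ 3.22. Reject H₀. At least one mean differs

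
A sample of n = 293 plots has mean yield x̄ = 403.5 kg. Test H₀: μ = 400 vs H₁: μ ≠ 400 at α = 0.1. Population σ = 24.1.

z = (x̄ - μ₀)/(σ/√n) = (403.5 - 400)/(24.1/√293) = 2.486. Critical value: ±1.645. Since |2.486| > 1.645, Reject H₀.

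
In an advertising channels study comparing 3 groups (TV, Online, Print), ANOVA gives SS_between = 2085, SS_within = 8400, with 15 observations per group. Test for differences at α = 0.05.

df_between = 2, df_within = 42. F = MS_between/MS_within = 1042.5/200.0 = 5.213. F_crit ≈ 3.22. Reject H₀. At least one mean differs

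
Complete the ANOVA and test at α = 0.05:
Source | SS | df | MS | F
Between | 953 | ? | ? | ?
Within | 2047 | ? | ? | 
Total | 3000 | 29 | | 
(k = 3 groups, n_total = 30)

df_between = 2, df_within = 27. MS_between = 476.5, MS_within = 75.81. F = 6.285, F_crit ≈ 3.354. Reject H₀.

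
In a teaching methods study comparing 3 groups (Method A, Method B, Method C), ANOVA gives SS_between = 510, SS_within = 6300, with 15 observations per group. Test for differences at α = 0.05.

df_between = 2, df_within = 42. F = MS_between/MS_within = 255.0/150.0 = 1.7. F_crit ≈ 3.22. Fail to reject H₀.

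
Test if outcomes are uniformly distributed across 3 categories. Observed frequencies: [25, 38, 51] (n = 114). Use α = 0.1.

Expected = 38 each. χ² = Σ(O-E)²/E = 8.895. df = 2, critical value = 4.605. Reject H₀.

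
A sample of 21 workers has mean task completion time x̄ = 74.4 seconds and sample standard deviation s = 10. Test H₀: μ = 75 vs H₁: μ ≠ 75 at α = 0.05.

t = (x̄ - μ₀)/(s/√n) = (74.4 - 75)/(10/√21) = -0.275. df = 20, critical t = ±2.086. Fail to reject H₀.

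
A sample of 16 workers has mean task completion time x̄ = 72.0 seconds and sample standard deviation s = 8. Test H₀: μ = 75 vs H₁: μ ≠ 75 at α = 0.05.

t = (x̄ - μ₀)/(s/√n) = (72.0 - 75)/(8/√16) = -1.5. df = 15, critical t = ±2.131. Fail to reject H₀.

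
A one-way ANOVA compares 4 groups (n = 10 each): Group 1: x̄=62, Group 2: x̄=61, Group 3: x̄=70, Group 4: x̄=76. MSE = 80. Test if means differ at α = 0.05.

Grand mean = 67.25. SS_between = 1507.5, MS_between = 502.5. F = 6.281, F_crit ≈ 2.866. Reject H₀.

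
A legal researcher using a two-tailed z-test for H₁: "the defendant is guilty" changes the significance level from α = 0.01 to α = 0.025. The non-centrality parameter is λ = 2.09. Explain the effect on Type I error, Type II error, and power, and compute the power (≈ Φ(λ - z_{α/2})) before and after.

Increasing α from 0.01 to 0.025:
• Type I error rate increases (α is the Type I rate by definition).
• Critical value moves from z_{α/2} = 2.576 to 2.241, so power = Φ(λ - z_{α/2}) goes from Φ(2.09 - 2.576) = 0.313 to Φ(2.09 - 2.241) = 0.44.
• Type II error rate β = 1 - power therefore decreases (0.687 → 0.56).
Appropriate when false negatives are costly — here, acquitting a guilty person.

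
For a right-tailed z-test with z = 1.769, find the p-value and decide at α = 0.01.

p = P(Z > 1.769) = 1 - Φ(1.769) ≈ 0.0384. Since p ≥ 0.01, fail to reject H₀ (not significant) at α = 0.01.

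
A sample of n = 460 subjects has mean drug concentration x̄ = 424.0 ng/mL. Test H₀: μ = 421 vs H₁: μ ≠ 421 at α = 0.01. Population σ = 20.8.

z = (x̄ - μ₀)/(σ/√n) = (424.0 - 421)/(20.8/√460) = 3.093. Critical value: ±2.576. Since |3.093| > 2.576, Reject H₀.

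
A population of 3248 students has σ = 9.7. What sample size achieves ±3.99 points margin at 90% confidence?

Without FPC: n₀ = (1.645×9.7/3.99)² = 15.993. With FPC: n = n₀N/(n₀+N-1) = 15.9 → n = 16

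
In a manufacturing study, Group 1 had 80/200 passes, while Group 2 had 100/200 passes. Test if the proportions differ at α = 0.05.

p̂₁ = 0.4, p̂₂ = 0.5, pooled p̂ = 0.45. z = -2.01. Critical: ±1.96. Reject H₀.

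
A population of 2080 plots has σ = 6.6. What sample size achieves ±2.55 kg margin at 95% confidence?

Without FPC: n₀ = (1.96×6.6/2.55)² = 25.735. With FPC: n = n₀N/(n₀+N-1) = 25.4 → n = 26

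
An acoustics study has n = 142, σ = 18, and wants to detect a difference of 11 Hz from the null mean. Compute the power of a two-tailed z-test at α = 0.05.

SE = σ/√n = 18/√142 = 1.511. Non-centrality λ = d/SE = 11/1.511 = 7.282. Power ≈ Φ(λ - z_{α/2}) = Φ(7.282 - 1.96) = Φ(5.322) = 1.0.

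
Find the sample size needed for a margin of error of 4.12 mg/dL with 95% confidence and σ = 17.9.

n = (z*σ/E)² = (1.96×17.9/4.12)² = 72.5 → n = 73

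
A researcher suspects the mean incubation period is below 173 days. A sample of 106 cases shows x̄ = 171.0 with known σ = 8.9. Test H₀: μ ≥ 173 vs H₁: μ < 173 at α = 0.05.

z = -2.314. Critical value: -1.645. Reject H₀.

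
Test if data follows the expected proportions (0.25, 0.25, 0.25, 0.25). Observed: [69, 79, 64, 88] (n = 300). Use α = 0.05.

Expected: [75.0, 75.0, 75.0, 75.0]. χ² = 4.56. df = 3, critical = 7.815. Fail to reject H₀.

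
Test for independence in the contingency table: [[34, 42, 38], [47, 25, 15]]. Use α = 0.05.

χ² = 12.988. df = 2, critical = 5.991. Reject H₀. Variables are dependent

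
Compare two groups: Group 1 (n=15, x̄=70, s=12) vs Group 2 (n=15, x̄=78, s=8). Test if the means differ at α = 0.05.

Pooled sp = 10.2. t = -2.148, df = 28. Critical t = ±2.048. Reject H₀.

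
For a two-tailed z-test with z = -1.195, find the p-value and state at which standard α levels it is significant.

p = 2·P(Z > |-1.195|) = 2·(1 - Φ(1.195)) ≈ 0.2321. Not significant at any standard level.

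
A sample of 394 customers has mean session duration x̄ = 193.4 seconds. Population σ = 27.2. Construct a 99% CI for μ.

CI = x̄ ± z*(σ/√n) = 193.4 ± 2.576(27.2/√394) = 193.4 ± 3.53 = (189.87, 196.93)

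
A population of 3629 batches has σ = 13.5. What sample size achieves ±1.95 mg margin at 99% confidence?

Without FPC: n₀ = (2.576×13.5/1.95)² = 318.046. With FPC: n = n₀N/(n₀+N-1) = 292.5 → n = 293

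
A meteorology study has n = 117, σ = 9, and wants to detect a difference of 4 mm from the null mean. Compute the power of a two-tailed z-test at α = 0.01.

SE = σ/√n = 9/√117 = 0.832. Non-centrality λ = d/SE = 4/0.832 = 4.807. Power ≈ Φ(λ - z_{α/2}) = Φ(4.807 - 2.576) = Φ(2.231) = 0.987.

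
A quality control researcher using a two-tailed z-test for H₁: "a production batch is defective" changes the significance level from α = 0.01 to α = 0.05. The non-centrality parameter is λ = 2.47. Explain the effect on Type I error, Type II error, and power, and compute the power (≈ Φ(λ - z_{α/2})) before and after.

Increasing α from 0.01 to 0.05:
• Type I error rate increases (α is the Type I rate by definition).
• Critical value moves from z_{α/2} = 2.576 to 1.96, so power = Φ(λ - z_{α/2}) goes from Φ(2.47 - 2.576) = 0.458 to Φ(2.47 - 1.96) = 0.695.
• Type II error rate β = 1 - power therefore decreases (0.542 → 0.305).
Appropriate when false negatives are costly — here, shipping a defective batch — faulty products reach customers.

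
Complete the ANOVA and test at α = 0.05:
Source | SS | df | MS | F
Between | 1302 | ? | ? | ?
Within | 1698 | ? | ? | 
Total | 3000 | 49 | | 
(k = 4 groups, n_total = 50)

df_between = 3, df_within = 46. MS_between = 434.0, MS_within = 36.91. F = 11.757, F_crit ≈ 2.807. Reject H₀.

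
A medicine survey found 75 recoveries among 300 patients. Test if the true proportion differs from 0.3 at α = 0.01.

p̂ = 0.25, p₀ = 0.3. z = (p̂ - p₀)/√(p₀(1-p₀)/n) = -1.89. Critical: ±2.576. Fail to reject H₀.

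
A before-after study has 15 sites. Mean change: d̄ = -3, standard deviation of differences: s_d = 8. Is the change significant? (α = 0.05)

t = d̄/(s_d/√n) = -3/(8/√15) = -1.452. df = 14, critical t = ±2.145. Fail to reject H₀.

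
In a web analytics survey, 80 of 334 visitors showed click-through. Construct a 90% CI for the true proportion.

p̂ = 0.24. CI = p̂ ± z*√(p̂(1-p̂)/n) = (0.201, 0.278)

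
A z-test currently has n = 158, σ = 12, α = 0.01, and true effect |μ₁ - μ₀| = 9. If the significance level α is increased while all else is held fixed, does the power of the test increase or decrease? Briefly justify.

Power increases: a larger α lowers the critical value, so more of the H₁ sampling distribution falls in the rejection region.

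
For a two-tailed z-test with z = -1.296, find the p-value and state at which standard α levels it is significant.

p = 2·P(Z > |-1.296|) = 2·(1 - Φ(1.296)) ≈ 0.195. Not significant at any standard level.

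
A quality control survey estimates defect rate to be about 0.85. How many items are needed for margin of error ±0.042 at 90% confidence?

n = z²p(1-p)/E² = 1.645²×0.85×0.15/0.042² = 195.6 → n = 196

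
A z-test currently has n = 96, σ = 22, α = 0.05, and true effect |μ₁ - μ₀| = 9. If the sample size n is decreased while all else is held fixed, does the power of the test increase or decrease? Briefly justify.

Power decreases: a smaller n inflates the standard error σ/√n, pulling the sampling distribution under H₁ back toward the critical value.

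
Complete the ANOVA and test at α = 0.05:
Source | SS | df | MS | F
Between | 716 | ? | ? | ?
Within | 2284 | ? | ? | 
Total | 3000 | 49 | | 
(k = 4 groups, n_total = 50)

df_between = 3, df_within = 46. MS_between = 238.67, MS_within = 49.65. F = 4.807, F_crit ≈ 2.807. Reject H₀.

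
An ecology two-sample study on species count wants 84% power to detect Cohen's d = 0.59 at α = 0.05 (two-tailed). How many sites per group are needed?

z_{α/2} = 1.96, z_β = Φ⁻¹(0.84) = 0.994. For medium effect (d = 0.59): n per group = 2(z_{α/2} + z_β)²/d² = 2(1.96 + 0.994)²/0.59² = 50.1 → 51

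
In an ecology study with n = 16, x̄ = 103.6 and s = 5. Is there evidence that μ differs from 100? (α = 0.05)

t = (x̄ - μ₀)/(s/√n) = (103.6 - 100)/(5/√16) = 2.88. df = 15, critical t = ±2.131. Reject H₀.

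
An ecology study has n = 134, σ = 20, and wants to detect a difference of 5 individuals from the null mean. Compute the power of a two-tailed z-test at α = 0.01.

SE = σ/√n = 20/√134 = 1.728. Non-centrality λ = d/SE = 5/1.728 = 2.894. Power ≈ Φ(λ - z_{α/2}) = Φ(2.894 - 2.576) = Φ(0.318) = 0.625.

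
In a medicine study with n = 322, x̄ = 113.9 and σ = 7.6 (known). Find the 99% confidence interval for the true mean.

CI = x̄ ± z*(σ/√n) = 113.9 ± 2.576(7.6/√322) = 113.9 ± 1.09 = (112.81, 114.99)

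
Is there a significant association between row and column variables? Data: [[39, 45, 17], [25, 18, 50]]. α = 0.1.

χ² = 30.61. df = 2, critical = 4.605. Reject H₀. Variables are dependent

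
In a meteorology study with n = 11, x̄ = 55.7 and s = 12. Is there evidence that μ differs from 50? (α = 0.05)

t = (x̄ - μ₀)/(s/√n) = (55.7 - 50)/(12/√11) = 1.575. df = 10, critical t = ±2.228. Fail to reject H₀.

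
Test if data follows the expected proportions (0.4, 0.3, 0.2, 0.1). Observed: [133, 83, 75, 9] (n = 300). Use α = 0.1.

Expected: [120.0, 90.0, 60.0, 30.0]. χ² = 20.403. df = 3, critical = 6.251. Reject H₀.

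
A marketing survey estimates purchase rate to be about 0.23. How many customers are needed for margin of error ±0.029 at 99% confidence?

n = z²p(1-p)/E² = 2.576²×0.23×0.77/0.029² = 1397.4 → n = 1398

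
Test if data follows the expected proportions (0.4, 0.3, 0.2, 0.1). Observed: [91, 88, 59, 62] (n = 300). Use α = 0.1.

Expected: [120.0, 90.0, 60.0, 30.0]. χ² = 41.203. df = 3, critical = 6.251. Reject H₀.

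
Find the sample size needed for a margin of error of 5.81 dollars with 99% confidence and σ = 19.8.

n = (z*σ/E)² = (2.576×19.8/5.81)² = 77.1 → n = 78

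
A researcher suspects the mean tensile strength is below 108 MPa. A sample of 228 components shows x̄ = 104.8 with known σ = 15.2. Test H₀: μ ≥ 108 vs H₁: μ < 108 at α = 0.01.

z = -3.179. Critical value: -2.33. Reject H₀.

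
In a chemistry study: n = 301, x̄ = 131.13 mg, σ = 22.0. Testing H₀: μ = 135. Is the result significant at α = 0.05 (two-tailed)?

z = (131.13 - 135)/(22.0/√301) = -3.052. Since |z| > 1.96, significant at α = 0.05.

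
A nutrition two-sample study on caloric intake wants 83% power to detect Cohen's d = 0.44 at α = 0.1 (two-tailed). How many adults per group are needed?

z_{α/2} = 1.645, z_β = Φ⁻¹(0.83) = 0.954. For small effect (d = 0.44): n per group = 2(z_{α/2} + z_β)²/d² = 2(1.645 + 0.954)²/0.44² = 69.8 → 70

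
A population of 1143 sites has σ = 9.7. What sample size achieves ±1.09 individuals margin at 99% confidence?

Without FPC: n₀ = (2.576×9.7/1.09)² = 525.511. With FPC: n = n₀N/(n₀+N-1) = 360.2 → n = 361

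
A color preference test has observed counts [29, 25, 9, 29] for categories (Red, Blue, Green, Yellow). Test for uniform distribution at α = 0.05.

Expected = 23 each. χ² = Σ(O-E)²/E = 11.826. df = 3, critical value = 7.815. Reject H₀.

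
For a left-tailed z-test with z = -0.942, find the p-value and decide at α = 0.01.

p = P(Z < -0.942) = Φ(-0.942) ≈ 0.1731. Since p ≥ 0.01, fail to reject H₀ (not significant) at α = 0.01.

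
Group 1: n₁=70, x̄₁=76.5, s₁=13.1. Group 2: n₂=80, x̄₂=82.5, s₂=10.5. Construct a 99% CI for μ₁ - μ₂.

Difference = -6.0. SE = √(13.1²/70 + 10.5²/80) = 1.957. CI = (-11.04, -0.96)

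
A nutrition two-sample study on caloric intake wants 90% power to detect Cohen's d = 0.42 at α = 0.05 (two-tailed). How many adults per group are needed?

z_{α/2} = 1.96, z_β = Φ⁻¹(0.9) = 1.282. For small effect (d = 0.42): n per group = 2(z_{α/2} + z_β)²/d² = 2(1.96 + 1.282)²/0.42² = 119.2 → 120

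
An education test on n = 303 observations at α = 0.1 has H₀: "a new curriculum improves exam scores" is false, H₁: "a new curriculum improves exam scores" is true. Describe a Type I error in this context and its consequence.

Type I error: rejecting H₀ when it is true — concluding that a new curriculum improves exam scores when in fact it is not. Consequence: adopting a curriculum that gives no real benefit — disruption for nothing.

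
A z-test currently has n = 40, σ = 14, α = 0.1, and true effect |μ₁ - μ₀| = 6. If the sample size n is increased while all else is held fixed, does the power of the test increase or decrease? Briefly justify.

Power increases: a larger n shrinks the standard error σ/√n, moving the sampling distribution under H₁ further from the critical value.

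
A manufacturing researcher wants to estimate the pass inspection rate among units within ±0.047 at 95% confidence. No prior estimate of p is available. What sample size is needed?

Conservative approach: use p = 0.5 (maximizes p(1-p) = 0.25). n = z²(0.25)/E² = 1.96²×0.25/0.047² = 434.8 → n = 435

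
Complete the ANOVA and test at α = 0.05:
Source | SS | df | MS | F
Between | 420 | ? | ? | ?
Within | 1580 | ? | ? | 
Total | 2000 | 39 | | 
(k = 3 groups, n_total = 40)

df_between = 2, df_within = 37. MS_between = 210.0, MS_within = 42.7. F = 4.918, F_crit ≈ 3.252. Reject H₀.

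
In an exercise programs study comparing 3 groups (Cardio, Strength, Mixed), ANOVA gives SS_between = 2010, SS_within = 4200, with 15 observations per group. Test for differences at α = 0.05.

df_between = 2, df_within = 42. F = MS_between/MS_within = 1005.0/100.0 = 10.05. F_crit ≈ 3.22. Reject H₀. At least one mean differs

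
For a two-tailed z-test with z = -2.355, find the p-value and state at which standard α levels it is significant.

p = 2·P(Z > |-2.355|) = 2·(1 - Φ(2.355)) ≈ 0.0185. Significant at α = 0.1; Significant at α = 0.05.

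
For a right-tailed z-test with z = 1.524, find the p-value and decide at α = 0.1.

p = P(Z > 1.524) = 1 - Φ(1.524) ≈ 0.0638. Since p < 0.1, reject H₀ (significant) at α = 0.1.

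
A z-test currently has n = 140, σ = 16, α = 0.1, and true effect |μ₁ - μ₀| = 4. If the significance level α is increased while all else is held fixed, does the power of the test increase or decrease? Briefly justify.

Power increases: a larger α lowers the critical value, so more of the H₁ sampling distribution falls in the rejection region.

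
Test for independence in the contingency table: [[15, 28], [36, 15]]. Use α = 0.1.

χ² = 11.983. df = 1, critical = 2.706. Reject H₀. Variables are dependent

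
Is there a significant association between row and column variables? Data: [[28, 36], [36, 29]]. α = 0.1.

χ² = 1.746. df = 1, critical = 2.706. Fail to reject H₀. No evidence of dependence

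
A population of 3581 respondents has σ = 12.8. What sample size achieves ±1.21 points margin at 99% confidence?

Without FPC: n₀ = (2.576×12.8/1.21)² = 742.576. With FPC: n = n₀N/(n₀+N-1) = 615.2 → n = 616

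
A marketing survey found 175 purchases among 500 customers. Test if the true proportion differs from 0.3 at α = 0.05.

p̂ = 0.35, p₀ = 0.3. z = (p̂ - p₀)/√(p₀(1-p₀)/n) = 2.44. Critical: ±1.96. Reject H₀.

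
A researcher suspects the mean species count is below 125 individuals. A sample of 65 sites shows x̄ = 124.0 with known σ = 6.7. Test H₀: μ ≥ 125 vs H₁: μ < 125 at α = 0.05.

z = -1.203. Critical value: -1.645. Fail to reject H₀.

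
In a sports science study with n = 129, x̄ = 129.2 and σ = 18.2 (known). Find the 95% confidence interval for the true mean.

CI = x̄ ± z*(σ/√n) = 129.2 ± 1.96(18.2/√129) = 129.2 ± 3.14 = (126.06, 132.34)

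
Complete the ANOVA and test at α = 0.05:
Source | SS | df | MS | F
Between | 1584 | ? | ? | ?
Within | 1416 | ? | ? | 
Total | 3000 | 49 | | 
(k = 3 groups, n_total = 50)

df_between = 2, df_within = 47. MS_between = 792.0, MS_within = 30.13. F = 26.288, F_crit ≈ 3.195. Reject H₀.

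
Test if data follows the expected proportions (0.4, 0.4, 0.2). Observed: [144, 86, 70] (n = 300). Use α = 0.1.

Expected: [120.0, 120.0, 60.0]. χ² = 16.1. df = 2, critical = 4.605. Reject H₀.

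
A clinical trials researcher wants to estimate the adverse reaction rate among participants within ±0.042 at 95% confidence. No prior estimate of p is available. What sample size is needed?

Conservative approach: use p = 0.5 (maximizes p(1-p) = 0.25). n = z²(0.25)/E² = 1.96²×0.25/0.042² = 544.4 → n = 545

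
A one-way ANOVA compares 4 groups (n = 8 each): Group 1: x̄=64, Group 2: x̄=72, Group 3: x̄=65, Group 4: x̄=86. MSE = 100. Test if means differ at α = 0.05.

Grand mean = 71.75. SS_between = 2470.0, MS_between = 823.33. F = 8.233, F_crit ≈ 2.947. Reject H₀.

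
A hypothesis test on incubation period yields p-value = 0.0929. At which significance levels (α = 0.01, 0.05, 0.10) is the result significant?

p = 0.0929. Significant at: α = 0.1.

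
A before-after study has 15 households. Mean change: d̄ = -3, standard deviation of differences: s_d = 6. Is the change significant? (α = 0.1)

t = d̄/(s_d/√n) = -3/(6/√15) = -1.936. df = 14, critical t = ±1.761. Reject H₀.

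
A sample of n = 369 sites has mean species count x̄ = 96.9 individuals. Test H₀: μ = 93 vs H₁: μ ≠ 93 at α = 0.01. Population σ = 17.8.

z = (x̄ - μ₀)/(σ/√n) = (96.9 - 93)/(17.8/√369) = 4.209. Critical value: ±2.576. Since |4.209| > 2.576, Reject H₀.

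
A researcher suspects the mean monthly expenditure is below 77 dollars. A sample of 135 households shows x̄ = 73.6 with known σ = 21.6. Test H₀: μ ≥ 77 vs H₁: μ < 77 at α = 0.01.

z = -1.829. Critical value: -2.33. Fail to reject H₀.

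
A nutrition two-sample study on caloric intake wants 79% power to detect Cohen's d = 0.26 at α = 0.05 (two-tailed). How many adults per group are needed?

z_{α/2} = 1.96, z_β = Φ⁻¹(0.79) = 0.806. For small effect (d = 0.26): n per group = 2(z_{α/2} + z_β)²/d² = 2(1.96 + 0.806)²/0.26² = 226.4 → 227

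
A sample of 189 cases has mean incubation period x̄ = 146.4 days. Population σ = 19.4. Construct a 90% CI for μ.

CI = x̄ ± z*(σ/√n) = 146.4 ± 1.645(19.4/√189) = 146.4 ± 2.32 = (144.08, 148.72)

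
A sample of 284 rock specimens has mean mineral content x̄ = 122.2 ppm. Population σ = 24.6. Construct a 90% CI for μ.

CI = x̄ ± z*(σ/√n) = 122.2 ± 1.645(24.6/√284) = 122.2 ± 2.4 = (119.8, 124.6)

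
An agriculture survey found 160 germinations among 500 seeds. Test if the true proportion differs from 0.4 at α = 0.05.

p̂ = 0.32, p₀ = 0.4. z = (p̂ - p₀)/√(p₀(1-p₀)/n) = -3.651. Critical: ±1.96. Reject H₀.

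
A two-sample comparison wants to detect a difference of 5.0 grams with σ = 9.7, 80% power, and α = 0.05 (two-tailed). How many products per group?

n per group = 2(z_α/2 + z_β)²σ²/d² = 2×(1.96 + 0.84)²×9.7²/5.0² = 59.01 → n = 60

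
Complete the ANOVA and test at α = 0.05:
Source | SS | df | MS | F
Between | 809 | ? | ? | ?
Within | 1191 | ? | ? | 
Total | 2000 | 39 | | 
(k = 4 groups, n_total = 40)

df_between = 3, df_within = 36. MS_between = 269.67, MS_within = 33.08. F = 8.151, F_crit ≈ 2.866. Reject H₀.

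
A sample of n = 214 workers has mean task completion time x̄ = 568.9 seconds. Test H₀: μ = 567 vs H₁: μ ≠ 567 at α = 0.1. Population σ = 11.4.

z = (x̄ - μ₀)/(σ/√n) = (568.9 - 567)/(11.4/√214) = 2.438. Critical value: ±1.645. Since |2.438| > 1.645, Reject H₀.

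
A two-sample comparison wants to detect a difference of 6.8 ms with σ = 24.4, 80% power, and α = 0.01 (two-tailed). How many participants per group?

n per group = 2(z_α/2 + z_β)²σ²/d² = 2×(2.576 + 0.84)²×24.4²/6.8² = 300.5 → n = 301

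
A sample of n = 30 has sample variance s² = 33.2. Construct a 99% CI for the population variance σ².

df = 29. χ²_{0.005} = 52.336, χ²_{0.995} = 13.121. CI for σ² = ((n-1)s²/χ²_{α/2}, (n-1)s²/χ²_{1-α/2}) = (29·33.2/52.336, 29·33.2/13.121) = (18.4, 73.38)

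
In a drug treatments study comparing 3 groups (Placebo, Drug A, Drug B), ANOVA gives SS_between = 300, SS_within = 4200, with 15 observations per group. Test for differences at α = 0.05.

df_between = 2, df_within = 42. F = MS_between/MS_within = 150.0/100.0 = 1.5. F_crit ≈ 3.22. Fail to reject H₀.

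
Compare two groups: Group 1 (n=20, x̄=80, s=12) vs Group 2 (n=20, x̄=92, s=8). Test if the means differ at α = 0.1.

Pooled sp = 10.2. t = -3.721, df = 38. Critical t = ±1.686. Reject H₀.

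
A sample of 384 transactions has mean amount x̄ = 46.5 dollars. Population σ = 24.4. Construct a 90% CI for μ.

CI = x̄ ± z*(σ/√n) = 46.5 ± 1.645(24.4/√384) = 46.5 ± 2.05 = (44.45, 48.55)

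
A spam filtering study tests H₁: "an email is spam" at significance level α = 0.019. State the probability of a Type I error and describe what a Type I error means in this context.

P(Type I error) = α = 0.019. A Type I error is rejecting H₀ when H₀ is actually true (false positive) — here, concluding that an email is spam when in fact this is not the case. Consequence: a legitimate email is sent to the spam folder and the user misses it.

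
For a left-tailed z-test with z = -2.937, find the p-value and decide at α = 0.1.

p = P(Z < -2.937) = Φ(-2.937) ≈ 0.0017. Since p < 0.1, reject H₀ (significant) at α = 0.1.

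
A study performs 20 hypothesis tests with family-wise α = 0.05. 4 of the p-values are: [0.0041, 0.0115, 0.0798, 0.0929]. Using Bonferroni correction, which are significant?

Bonferroni α = 0.05/20 = 0.0025. None of the given p-values are significant.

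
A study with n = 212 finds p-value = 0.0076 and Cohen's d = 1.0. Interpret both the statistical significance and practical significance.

Statistically significant (p = 0.0076 < 0.05). Cohen's d = 1.0 indicates a large effect size. Both statistical and practical significance should be considered.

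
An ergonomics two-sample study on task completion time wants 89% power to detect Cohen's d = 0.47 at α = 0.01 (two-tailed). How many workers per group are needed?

z_{α/2} = 2.576, z_β = Φ⁻¹(0.89) = 1.227. For small effect (d = 0.47): n per group = 2(z_{α/2} + z_β)²/d² = 2(2.576 + 1.227)²/0.47² = 130.9 → 131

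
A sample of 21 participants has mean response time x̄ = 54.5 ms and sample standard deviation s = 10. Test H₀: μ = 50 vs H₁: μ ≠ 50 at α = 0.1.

t = (x̄ - μ₀)/(s/√n) = (54.5 - 50)/(10/√21) = 2.062. df = 20, critical t = ±1.725. Reject H₀.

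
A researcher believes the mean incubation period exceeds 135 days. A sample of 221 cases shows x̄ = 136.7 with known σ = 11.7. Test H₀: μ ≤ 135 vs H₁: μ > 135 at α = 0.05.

z = 2.16. Critical value: 1.645. Reject H₀.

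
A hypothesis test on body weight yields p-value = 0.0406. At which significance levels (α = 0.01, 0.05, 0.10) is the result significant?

p = 0.0406. Significant at: α = 0.05, 0.1.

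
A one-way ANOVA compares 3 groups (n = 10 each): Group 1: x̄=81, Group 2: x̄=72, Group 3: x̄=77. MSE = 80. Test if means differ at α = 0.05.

Grand mean = 76.67. SS_between = 406.67, MS_between = 203.33. F = 2.542, F_crit ≈ 3.354. Fail to reject H₀.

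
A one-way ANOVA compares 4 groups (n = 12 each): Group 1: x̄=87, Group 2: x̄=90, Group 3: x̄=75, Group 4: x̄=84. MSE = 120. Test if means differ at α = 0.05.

Grand mean = 84.0. SS_between = 1512.0, MS_between = 504.0. F = 4.2, F_crit ≈ 2.816. Reject H₀.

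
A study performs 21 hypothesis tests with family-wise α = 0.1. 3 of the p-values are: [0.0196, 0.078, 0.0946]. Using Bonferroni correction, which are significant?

Bonferroni α = 0.1/21 = 0.00476. None of the given p-values are significant.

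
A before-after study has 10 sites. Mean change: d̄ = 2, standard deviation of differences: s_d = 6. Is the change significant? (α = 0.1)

t = d̄/(s_d/√n) = 2/(6/√10) = 1.054. df = 9, critical t = ±1.833. Fail to reject H₀.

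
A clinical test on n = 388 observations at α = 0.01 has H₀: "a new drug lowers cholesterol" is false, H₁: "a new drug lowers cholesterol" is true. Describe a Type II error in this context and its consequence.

Type II error: failing to reject H₀ when it is false — concluding that a new drug lowers cholesterol is not supported when in fact it is. Consequence: shelving an effective drug — patients miss out on a treatment that would have helped.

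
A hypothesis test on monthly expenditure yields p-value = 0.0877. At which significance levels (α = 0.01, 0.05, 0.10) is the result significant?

p = 0.0877. Significant at: α = 0.1.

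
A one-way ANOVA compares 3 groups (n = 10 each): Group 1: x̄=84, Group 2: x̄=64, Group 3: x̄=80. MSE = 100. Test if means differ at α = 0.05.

Grand mean = 76.0. SS_between = 2240.0, MS_between = 1120.0. F = 11.2, F_crit ≈ 3.354. Reject H₀.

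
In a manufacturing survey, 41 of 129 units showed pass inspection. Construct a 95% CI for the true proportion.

p̂ = 0.318. CI = p̂ ± z*√(p̂(1-p̂)/n) = (0.237, 0.398)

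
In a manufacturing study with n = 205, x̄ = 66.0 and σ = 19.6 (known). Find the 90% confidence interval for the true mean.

CI = x̄ ± z*(σ/√n) = 66.0 ± 1.645(19.6/√205) = 66.0 ± 2.25 = (63.75, 68.25)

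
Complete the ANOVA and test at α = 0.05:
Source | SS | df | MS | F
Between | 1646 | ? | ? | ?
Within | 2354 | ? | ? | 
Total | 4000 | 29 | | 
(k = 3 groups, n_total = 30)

df_between = 2, df_within = 27. MS_between = 823.0, MS_within = 87.19. F = 9.44, F_crit ≈ 3.354. Reject H₀.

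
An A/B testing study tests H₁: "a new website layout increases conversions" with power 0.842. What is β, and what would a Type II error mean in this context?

β = 1 - power = 1 - 0.842 = 0.158. A Type II error is failing to reject H₀ when H₀ is false (false negative) — here, failing to conclude that a new website layout increases conversions when in fact it is true. Consequence: discarding a layout that would have improved conversions — lost revenue.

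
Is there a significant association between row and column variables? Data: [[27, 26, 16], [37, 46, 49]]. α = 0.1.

χ² = 4.575. df = 2, critical = 4.605. Fail to reject H₀. No evidence of dependence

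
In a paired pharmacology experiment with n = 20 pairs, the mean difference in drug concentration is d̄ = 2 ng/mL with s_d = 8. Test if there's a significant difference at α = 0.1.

t = d̄/(s_d/√n) = 2/(8/√20) = 1.118. df = 19, critical t = ±1.729. Fail to reject H₀.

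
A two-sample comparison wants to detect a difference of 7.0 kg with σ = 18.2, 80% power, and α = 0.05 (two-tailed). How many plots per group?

n per group = 2(z_α/2 + z_β)²σ²/d² = 2×(1.96 + 0.84)²×18.2²/7.0² = 106.0 → n = 106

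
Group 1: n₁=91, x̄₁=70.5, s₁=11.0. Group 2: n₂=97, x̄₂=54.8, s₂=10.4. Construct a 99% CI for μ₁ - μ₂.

Difference = 15.7. SE = √(11.0²/91 + 10.4²/97) = 1.564. CI = (11.67, 19.73)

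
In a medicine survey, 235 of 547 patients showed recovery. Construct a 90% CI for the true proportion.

p̂ = 0.43. CI = p̂ ± z*√(p̂(1-p̂)/n) = (0.395, 0.464)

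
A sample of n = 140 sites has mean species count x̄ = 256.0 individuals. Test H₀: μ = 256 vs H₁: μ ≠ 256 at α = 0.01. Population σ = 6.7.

z = (x̄ - μ₀)/(σ/√n) = (256.0 - 256)/(6.7/√140) = 0.0. Critical value: ±2.576. Since |0.0| ≤ 2.576, Fail to reject H₀.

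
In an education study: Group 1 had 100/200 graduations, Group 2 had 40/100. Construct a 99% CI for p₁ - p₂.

p̂₁ = 0.5, p̂₂ = 0.4. Difference = 0.1. CI = (-0.056, 0.256)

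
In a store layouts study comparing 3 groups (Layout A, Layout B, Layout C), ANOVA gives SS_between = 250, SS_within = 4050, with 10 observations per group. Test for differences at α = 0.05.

df_between = 2, df_within = 27. F = MS_between/MS_within = 125.0/150.0 = 0.833. F_crit ≈ 3.354. Fail to reject H₀.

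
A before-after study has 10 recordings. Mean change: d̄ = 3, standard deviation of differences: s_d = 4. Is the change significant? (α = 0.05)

t = d̄/(s_d/√n) = 3/(4/√10) = 2.372. df = 9, critical t = ±2.262. Reject H₀.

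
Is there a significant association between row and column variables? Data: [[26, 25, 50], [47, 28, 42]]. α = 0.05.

χ² = 5.763. df = 2, critical = 5.991. Fail to reject H₀. No evidence of dependence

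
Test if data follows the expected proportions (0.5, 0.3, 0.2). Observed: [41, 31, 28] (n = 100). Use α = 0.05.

Expected: [50.0, 30.0, 20.0]. χ² = 4.853. df = 2, critical = 5.991. Fail to reject H₀.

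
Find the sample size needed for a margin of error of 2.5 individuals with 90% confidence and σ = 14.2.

n = (z*σ/E)² = (1.645×14.2/2.5)² = 87.3 → n = 88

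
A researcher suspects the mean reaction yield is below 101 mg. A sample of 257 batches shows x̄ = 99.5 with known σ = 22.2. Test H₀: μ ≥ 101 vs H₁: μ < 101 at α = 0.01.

z = -1.083. Critical value: -2.33. Fail to reject H₀.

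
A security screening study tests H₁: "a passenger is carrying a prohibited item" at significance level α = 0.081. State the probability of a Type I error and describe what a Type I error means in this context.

P(Type I error) = α = 0.081. A Type I error is rejecting H₀ when H₀ is actually true (false positive) — here, concluding that a passenger is carrying a prohibited item when in fact this is not the case. Consequence: detaining an innocent passenger — delay and inconvenience.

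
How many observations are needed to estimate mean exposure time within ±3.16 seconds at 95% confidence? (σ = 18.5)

n = (z*σ/E)² = (1.96×18.5/3.16)² = 131.7 → n = 132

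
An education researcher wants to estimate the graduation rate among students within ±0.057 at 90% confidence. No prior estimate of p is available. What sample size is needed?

Conservative approach: use p = 0.5 (maximizes p(1-p) = 0.25). n = z²(0.25)/E² = 1.645²×0.25/0.057² = 208.2 → n = 209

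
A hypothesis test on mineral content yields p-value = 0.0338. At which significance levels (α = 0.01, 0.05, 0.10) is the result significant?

p = 0.0338. Significant at: α = 0.05, 0.1.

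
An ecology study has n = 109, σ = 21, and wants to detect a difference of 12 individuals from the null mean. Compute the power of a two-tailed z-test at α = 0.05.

SE = σ/√n = 21/√109 = 2.011. Non-centrality λ = d/SE = 12/2.011 = 5.966. Power ≈ Φ(λ - z_{α/2}) = Φ(5.966 - 1.96) = Φ(4.006) = 1.0.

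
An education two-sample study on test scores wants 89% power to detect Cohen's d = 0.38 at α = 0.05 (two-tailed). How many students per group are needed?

z_{α/2} = 1.96, z_β = Φ⁻¹(0.89) = 1.227. For small effect (d = 0.38): n per group = 2(z_{α/2} + z_β)²/d² = 2(1.96 + 1.227)²/0.38² = 140.7 → 141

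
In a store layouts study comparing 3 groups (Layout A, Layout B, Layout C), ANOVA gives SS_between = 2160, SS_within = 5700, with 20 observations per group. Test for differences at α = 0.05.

df_between = 2, df_within = 57. F = MS_between/MS_within = 1080.0/100.0 = 10.8. F_crit ≈ 3.159. Reject H₀. At least one mean differs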